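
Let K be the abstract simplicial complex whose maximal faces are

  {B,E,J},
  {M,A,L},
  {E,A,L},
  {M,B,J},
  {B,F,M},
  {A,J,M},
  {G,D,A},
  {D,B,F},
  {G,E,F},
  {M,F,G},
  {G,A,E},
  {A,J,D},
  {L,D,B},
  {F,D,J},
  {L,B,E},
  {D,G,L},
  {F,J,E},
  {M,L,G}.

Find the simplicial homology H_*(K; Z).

H_0 = Z,  H_1 = Z ⊕ Z/2,  H_2 = 0.

Order the vertices as A < B < D < E < F < G < J < L < M. Listing each simplex with vertices in this order, K has dimension 2 with simplices:

  0-simplices (9): A, B, D, E, F, G, J, L, M
  1-simplices (27): AD, AE, AG, AJ, AL, AM, BD, BE, BF, BJ, BL, BM, DF, DG, DJ, DL, EF, EG, EJ, EL, FG, FJ, FM, GL, GM, JM, LM
  2-simplices (18): ADG, ADJ, AEG, AEL, AJM, ALM, BDF, BDL, BEJ, BEL, BFM, BJM, DFJ, DGL, EFG, EFJ, FGM, GLM

giving chain groups C_0 ≅ Z^9, C_1 ≅ Z^27, C_2 ≅ Z^18.

The boundary map ∂_1: C_1 → C_0 maps an edge to its endpoints' difference, ∂[p,q] = q − p.
This gives a 9×27 integer matrix of rank 8; reducing to Smith normal form yields diagonal entries (1,1,1,1,1,1,1,1).

Boundary ∂_2: C_2 → C_1 maps a triangle to the signed sum of its edges. For instance
  ∂AEG = EG − AG + AE,
  ∂GLM = LM − GM + GL.
The 27×18 boundary matrix has rank 18 and Smith normal form diag(1,1,1,1,1,1,1,1,1,1,1,1,1,1,1,1,1,2).

Reading off H_k = ker ∂_k / im ∂_{k+1}:

  H_0: rank C_0 − rank ∂_1 = 9 − 8 = 1, and the invariant factors of ∂_1 are all 1, so H_0 = Z.
  H_1: rank ker ∂_1 − rank ∂_2 = (27 − 8) − 18 = 1, and ∂_2 has invariant factor 2 > 1, so H_1 = Z ⊕ Z/2.
  H_2: rank ker ∂_2 − rank ∂_3 = (18 − 18) − 0 = 0, and there is no ∂_3, so H_2 = 0.

As a check, the Euler characteristic is 9 − 27 + 18 = 0, which agrees with 1 − 1 + 0 = 0.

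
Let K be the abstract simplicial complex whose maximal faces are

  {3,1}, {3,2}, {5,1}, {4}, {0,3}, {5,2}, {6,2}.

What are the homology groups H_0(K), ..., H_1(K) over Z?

K has 7 vertices, 6 edges.
rank ∂_0 = 0, rank ∂_1 = 5 ⇒ b_0 = 7 − 0 − 5 = 2; all invariant factors of ∂_1 are 1 so no torsion. So H_0 ≅ Z^2.
rank ∂_1 = 5, rank ∂_2 = 0 ⇒ b_1 = 6 − 5 − 0 = 1. So H_1 ≅ Z.

H_0 ≅ Z^2,  H_1 ≅ Z.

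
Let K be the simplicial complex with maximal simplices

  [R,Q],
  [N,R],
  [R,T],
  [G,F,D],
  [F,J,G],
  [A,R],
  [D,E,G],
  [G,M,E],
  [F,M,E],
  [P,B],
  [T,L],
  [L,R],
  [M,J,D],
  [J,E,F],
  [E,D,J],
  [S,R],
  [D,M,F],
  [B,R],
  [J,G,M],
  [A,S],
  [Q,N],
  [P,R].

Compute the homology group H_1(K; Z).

We work with the vertex ordering A < B < D < E < F < G < J < L < M < N < P < Q < R < S < T. The simplices of K, each written with vertices in increasing order, are:

  0-simplices (15): A, B, D, E, F, G, J, L, M, N, P, Q, R, S, T
  1-simplices (27): AR, AS, BP, BR, DE, DF, DG, DJ, DM, EF, EG, EJ, EM, FG, FJ, FM, GJ, GM, JM, LR, LT, NQ, NR, PR, QR, RS, RT
  2-simplices (10): DEG, DEJ, DFG, DFM, DJM, EFJ, EFM, EGM, FGJ, GJM

giving chain groups C_0 ≅ Z^15, C_1 ≅ Z^27, C_2 ≅ Z^10.

Boundary ∂_1: C_1 → C_0 is given by ∂[p,q] = [q] − [p].
The resulting 15×27 matrix has rank 13, and its Smith normal form has invariant factors (1,1,1,1,1,1,1,1,1,1,1,1,1).

The boundary map ∂_2: C_2 → C_1 maps a triangle to the signed sum of its edges. For instance
  ∂DEG = EG − DG + DE,
  ∂FGJ = GJ − FJ + FG.
The 27×10 boundary matrix has rank 10 and Smith normal form diag(1,1,1,1,1,1,1,1,1,2).

Computing H_k = (kernel of ∂_k) / (image of ∂_{k+1}):

  H_1: rank ker ∂_1 − rank ∂_2 = (27 − 13) − 10 = 4, and ∂_2 has invariant factor 2 > 1, so H_1 = Z^4 ⊕ Z_2.

(K is a triangulation of the disjoint union of a wedge of 4 circles and the real projective plane RP^2.)

H_1 ≅ Z^4 ⊕ Z_2.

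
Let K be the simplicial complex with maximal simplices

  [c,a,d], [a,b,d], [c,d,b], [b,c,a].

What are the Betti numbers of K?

Order the vertices as a < b < c < d. Listing each simplex with vertices in this order, K has dimension 2 with simplices:

  0-simplices (4): a, b, c, d
  1-simplices (6): ab, ac, ad, bc, bd, cd
  2-simplices (4): abc, abd, acd, bcd

so the chain groups are C_0 ≅ Z^4, C_1 ≅ Z^6, C_2 ≅ Z^4.

The boundary map ∂_1: C_1 → C_0 is given by ∂[p,q] = [q] − [p]. For instance
  ∂ad = d − a.
This gives a 4×6 integer matrix of rank 3; reducing to Smith normal form yields diagonal entries (1,1,1).

∂_2: C_2 → C_1 sends each 2-simplex [p,q,r] to [q,r] − [p,r] + [p,q]. For instance
  ∂bcd = cd − bd + bc,
  ∂abd = bd − ad + ab.
The resulting 6×4 matrix has rank 3, and its Smith normal form has invariant factors (1,1,1).

From H_k ≅ ker(∂_k) / im(∂_{k+1}) we obtain:

  H_0: rank C_0 − rank ∂_1 = 4 − 3 = 1, and the invariant factors of ∂_1 are all 1, so H_0 = Z.
  H_1: rank ker ∂_1 − rank ∂_2 = (6 − 3) − 3 = 0, and the invariant factors of ∂_2 are all 1, so H_1 = 0.
  H_2: rank ker ∂_2 − rank ∂_3 = (4 − 3) − 0 = 1, and there is no ∂_3, so H_2 = Z.

(K is a triangulation of the 2-sphere S^2.)

Hence the Betti numbers are b_0 = 1, b_1 = 0, b_2 = 1.

b_0 = 1, b_1 = 0, b_2 = 1.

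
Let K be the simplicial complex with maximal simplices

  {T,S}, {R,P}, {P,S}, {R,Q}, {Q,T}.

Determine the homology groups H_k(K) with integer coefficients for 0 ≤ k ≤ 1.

Order the vertices as P < Q < R < S < T. Listing each simplex with vertices in this order, K has dimension 1 with simplices:

  0-simplices (5): P, Q, R, S, T
  1-simplices (5): PR, PS, QR, QT, ST

giving chain groups C_0 ≅ Z^5, C_1 ≅ Z^5.

Boundary ∂_1: C_1 → C_0 sends each edge [p,q] (with p < q) to q − p. For instance
  ∂ST = T − S.
The 5×5 boundary matrix has rank 4 and Smith normal form diag(1,1,1,1).

Reading off H_k = ker ∂_k / im ∂_{k+1}:

  H_0: rank C_0 − rank ∂_1 = 5 − 4 = 1, and the invariant factors of ∂_1 are all 1, so H_0 = Z.
  H_1: rank ker ∂_1 − rank ∂_2 = (5 − 4) − 0 = 1, and there is no ∂_2, so H_1 = Z.

H_0 ≅ Z,  H_1 ≅ Z.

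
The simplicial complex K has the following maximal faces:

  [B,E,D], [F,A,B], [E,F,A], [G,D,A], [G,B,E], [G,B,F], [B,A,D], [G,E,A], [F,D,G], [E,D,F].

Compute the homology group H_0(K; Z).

H_0 ≅ Z.

Take the total order A < B < D < E < F < G on the vertex set. Then K (dimension 2) consists of the simplices:

  0-simplices (6): A, B, D, E, F, G
  1-simplices (15): AB, AD, AE, AF, AG, BD, BE, BF, BG, DE, DF, DG, EF, EG, FG
  2-simplices (10): ABD, ABF, ADG, AEF, AEG, BDE, BEG, BFG, DEF, DFG

giving chain groups C_0 ≅ Z^6, C_1 ≅ Z^15, C_2 ≅ Z^10.

Boundary ∂_1: C_1 → C_0 is given by ∂[p,q] = [q] − [p]. For instance
  ∂BG = G − B.
The 6×15 boundary matrix has rank 5 and Smith normal form diag(1,1,1,1,1).

∂_2: C_2 → C_1 acts by ∂[p,q,r] = [q,r] − [p,r] + [p,q]. For instance
  ∂DFG = FG − DG + DF,
  ∂BDE = DE − BE + BD.
As a 15×10 matrix over Z this has rank 10, with invariant factors (1,1,1,1,1,1,1,1,1,2).

From H_k ≅ ker(∂_k) / im(∂_{k+1}) we obtain:

  H_0: rank C_0 − rank ∂_1 = 6 − 5 = 1, and the invariant factors of ∂_1 are all 1, so H_0 = Z.

(K is a triangulation of the real projective plane RP^2.)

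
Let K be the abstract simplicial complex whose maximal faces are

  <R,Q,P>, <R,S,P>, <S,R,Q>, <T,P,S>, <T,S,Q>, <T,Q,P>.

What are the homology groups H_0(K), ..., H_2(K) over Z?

H_0 = Z,  H_1 = 0,  H_2 = Z.

Fix the vertex order P < Q < R < S < T and write every simplex with vertices in increasing order. Then dim K = 2 and the simplices of K are:

  0-simplices (5): P, Q, R, S, T
  1-simplices (9): PQ, PR, PS, PT, QR, QS, QT, RS, ST
  2-simplices (6): PQR, PQT, PRS, PST, QRS, QST

so the chain groups are C_0 ≅ Z^5, C_1 ≅ Z^9, C_2 ≅ Z^6.

∂_1: C_1 → C_0 maps an edge to its endpoints' difference, ∂[p,q] = q − p. For instance
  ∂PS = S − P.
The 5×9 boundary matrix has rank 4 and Smith normal form diag(1,1,1,1).

Boundary ∂_2: C_2 → C_1 maps a triangle to the signed sum of its edges. For instance
  ∂PQR = QR − PR + PQ,
  ∂PRS = RS − PS + PR.
The resulting 9×6 matrix has rank 5, and its Smith normal form has invariant factors (1,1,1,1,1).

Now H_k = ker ∂_k / im ∂_{k+1}, so:

  H_0: rank C_0 − rank ∂_1 = 5 − 4 = 1, and the invariant factors of ∂_1 are all 1, so H_0 ≅ Z.
  H_1: rank ker ∂_1 − rank ∂_2 = (9 − 4) − 5 = 0, and the invariant factors of ∂_2 are all 1, so H_1 ≅ 0.
  H_2: rank ker ∂_2 − rank ∂_3 = (6 − 5) − 0 = 1, and there is no ∂_3, so H_2 ≅ Z.

(K is a triangulation of the 2-sphere S^2.)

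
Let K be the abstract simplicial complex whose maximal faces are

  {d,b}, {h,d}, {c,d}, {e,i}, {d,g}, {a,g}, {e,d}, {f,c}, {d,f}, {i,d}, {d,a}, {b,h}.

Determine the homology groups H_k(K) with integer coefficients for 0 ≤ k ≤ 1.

K has 9 vertices, 12 edges.
rank ∂_0 = 0, rank ∂_1 = 8 ⇒ b_0 = 9 − 0 − 8 = 1; all invariant factors of ∂_1 are 1 so no torsion. So H_0 = Z.
rank ∂_1 = 8, rank ∂_2 = 0 ⇒ b_1 = 12 − 8 − 0 = 4. So H_1 = Z^4.

H_0 ≅ Z,  H_1 ≅ Z^4.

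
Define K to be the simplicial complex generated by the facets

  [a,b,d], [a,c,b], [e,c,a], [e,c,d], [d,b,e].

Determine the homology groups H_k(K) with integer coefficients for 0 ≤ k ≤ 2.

Take the total order a < b < c < d < e on the vertex set. Then K (dimension 2) consists of the simplices:

  0-simplices (5): a, b, c, d, e
  1-simplices (10): ab, ac, ad, ae, bc, bd, be, cd, ce, de
  2-simplices (5): abc, abd, ace, bde, cde

so the chain groups are C_0 ≅ Z^5, C_1 ≅ Z^10, C_2 ≅ Z^5.

The boundary map ∂_1: C_1 → C_0 maps an edge to its endpoints' difference, ∂[p,q] = q − p. For instance
  ∂de = e − d.
The resulting 5×10 matrix has rank 4, and its Smith normal form has invariant factors (1,1,1,1).

The boundary map ∂_2: C_2 → C_1 acts by ∂[p,q,r] = [q,r] − [p,r] + [p,q]. For instance
  ∂ace = ce − ae + ac,
  ∂abd = bd − ad + ab.
This gives a 10×5 integer matrix of rank 5; reducing to Smith normal form yields diagonal entries (1,1,1,1,1).

Now H_k = ker ∂_k / im ∂_{k+1}, so:

  H_0: rank C_0 − rank ∂_1 = 5 − 4 = 1, and the invariant factors of ∂_1 are all 1, so H_0 ≅ Z.
  H_1: rank ker ∂_1 − rank ∂_2 = (10 − 4) − 5 = 1, and the invariant factors of ∂_2 are all 1, so H_1 ≅ Z.
  H_2: rank ker ∂_2 − rank ∂_3 = (5 − 5) − 0 = 0, and there is no ∂_3, so H_2 ≅ 0.

H_0 ≅ Z,  H_1 ≅ Z,  H_2 = 0.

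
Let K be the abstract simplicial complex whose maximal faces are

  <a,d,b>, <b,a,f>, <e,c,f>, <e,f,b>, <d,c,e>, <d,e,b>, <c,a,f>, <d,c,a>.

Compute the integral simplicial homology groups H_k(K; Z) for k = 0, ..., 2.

We work with the vertex ordering a < b < c < d < e < f. The simplices of K, each written with vertices in increasing order, are:

  0-simplices (6): a, b, c, d, e, f
  1-simplices (12): ab, ac, ad, af, bd, be, bf, cd, ce, cf, de, ef
  2-simplices (8): abd, abf, acd, acf, bde, bef, cde, cef

so the chain groups are C_0 ≅ Z^6, C_1 ≅ Z^12, C_2 ≅ Z^8.

Boundary ∂_1: C_1 → C_0 sends each edge [p,q] (with p < q) to q − p. For instance
  ∂ce = e − c.
The 6×12 boundary matrix has rank 5 and Smith normal form diag(1,1,1,1,1).

The boundary map ∂_2: C_2 → C_1 sends each 2-simplex [p,q,r] to [q,r] − [p,r] + [p,q]. For instance
  ∂cef = ef − cf + ce,
  ∂acf = cf − af + ac.
The resulting 12×8 matrix has rank 7, and its Smith normal form has invariant factors (1,1,1,1,1,1,1).

Computing H_k = (kernel of ∂_k) / (image of ∂_{k+1}):

  H_0: rank C_0 − rank ∂_1 = 6 − 5 = 1, and the invariant factors of ∂_1 are all 1, so H_0 ≅ Z.
  H_1: rank ker ∂_1 − rank ∂_2 = (12 − 5) − 7 = 0, and the invariant factors of ∂_2 are all 1, so H_1 ≅ 0.
  H_2: rank ker ∂_2 − rank ∂_3 = (8 − 7) − 0 = 1, and there is no ∂_3, so H_2 ≅ Z.

As a check, the Euler characteristic is 6 − 12 + 8 = 2, which agrees with 1 − 0 + 1 = 2.

H_0 = Z,  H_1 = 0,  H_2 = Z.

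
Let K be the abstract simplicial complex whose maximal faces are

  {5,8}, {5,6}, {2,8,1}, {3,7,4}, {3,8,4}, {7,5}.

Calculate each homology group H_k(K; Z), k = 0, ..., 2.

H_0 ≅ Z,  H_1 ≅ Z,  H_2 = 0.

K has 8 vertices, 11 edges, 3 triangles.
rank ∂_0 = 0, rank ∂_1 = 7 ⇒ b_0 = 8 − 0 − 7 = 1; all invariant factors of ∂_1 are 1 so no torsion. So H_0 ≅ Z.
rank ∂_1 = 7, rank ∂_2 = 3 ⇒ b_1 = 11 − 7 − 3 = 1; all invariant factors of ∂_2 are 1 so no torsion. So H_1 ≅ Z.
rank ∂_2 = 3, rank ∂_3 = 0 ⇒ b_2 = 3 − 3 − 0 = 0. So H_2 ≅ 0.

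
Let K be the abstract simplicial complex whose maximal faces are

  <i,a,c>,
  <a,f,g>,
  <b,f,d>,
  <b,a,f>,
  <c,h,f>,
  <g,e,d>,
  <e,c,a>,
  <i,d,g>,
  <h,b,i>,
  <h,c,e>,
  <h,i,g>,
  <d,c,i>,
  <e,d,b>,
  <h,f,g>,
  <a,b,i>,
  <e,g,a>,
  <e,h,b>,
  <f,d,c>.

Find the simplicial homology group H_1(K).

H_1 ≅ Z^2.

Fix the vertex order a < b < c < d < e < f < g < h < i and write every simplex with vertices in increasing order. Then dim K = 2 and the simplices of K are:

  0-simplices (9): a, b, c, d, e, f, g, h, i
  1-simplices (27): ab, ac, ae, af, ag, ai, bd, be, bf, bh, bi, cd, ce, cf, ch, ci, de, df, dg, di, eg, eh, fg, fh, gh, gi, hi
  2-simplices (18): abf, abi, ace, aci, aeg, afg, bde, bdf, beh, bhi, cdf, cdi, ceh, cfh, deg, dgi, fgh, ghi

giving chain groups C_0 ≅ Z^9, C_1 ≅ Z^27, C_2 ≅ Z^18.

∂_1: C_1 → C_0 sends each edge [p,q] (with p < q) to q − p. For instance
  ∂df = f − d.
The 9×27 boundary matrix has rank 8 and Smith normal form diag(1,1,1,1,1,1,1,1).

∂_2: C_2 → C_1 sends each 2-simplex [p,q,r] to [q,r] − [p,r] + [p,q]. For instance
  ∂aeg = eg − ag + ae,
  ∂bhi = hi − bi + bh.
As a 27×18 matrix over Z this has rank 17, with invariant factors (1,1,1,1,1,1,1,1,1,1,1,1,1,1,1,1,1).

Computing H_k = (kernel of ∂_k) / (image of ∂_{k+1}):

  H_1: rank ker ∂_1 − rank ∂_2 = (27 − 8) − 17 = 2, and the invariant factors of ∂_2 are all 1, so H_1 ≅ Z^2.

(K is a triangulation of the torus T^2.)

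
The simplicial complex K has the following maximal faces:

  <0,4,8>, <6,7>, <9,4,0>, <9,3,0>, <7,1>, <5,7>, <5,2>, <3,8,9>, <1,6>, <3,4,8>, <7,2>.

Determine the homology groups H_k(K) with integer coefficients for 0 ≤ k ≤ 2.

We work with the vertex ordering 0 < 1 < 2 < 3 < 4 < 5 < 6 < 7 < 8 < 9. The simplices of K, each written with vertices in increasing order, are:

  0-simplices (10): [0], [1], [2], [3], [4], [5], [6], [7], [8], [9]
  1-simplices (16): [0,3], [0,4], [0,8], [0,9], [1,6], [1,7], [2,5], [2,7], [3,4], [3,8], [3,9], [4,8], [4,9], [5,7], [6,7], [8,9]
  2-simplices (5): [0,3,9], [0,4,8], [0,4,9], [3,4,8], [3,8,9]

so the chain groups are C_0 ≅ Z^10, C_1 ≅ Z^16, C_2 ≅ Z^5.

∂_1: C_1 → C_0 sends each edge [p,q] (with p < q) to q − p.
The 10×16 boundary matrix has rank 8 and Smith normal form diag(1,1,1,1,1,1,1,1).

The boundary map ∂_2: C_2 → C_1 sends each 2-simplex [p,q,r] to [q,r] − [p,r] + [p,q]. For instance
  ∂[0,4,9] = [4,9] − [0,9] + [0,4],
  ∂[0,3,9] = [3,9] − [0,9] + [0,3].
As a 16×5 matrix over Z this has rank 5, with invariant factors (1,1,1,1,1).

Now H_k = ker ∂_k / im ∂_{k+1}, so:

  H_0: rank C_0 − rank ∂_1 = 10 − 8 = 2, and the invariant factors of ∂_1 are all 1, so H_0 ≅ Z^2.
  H_1: rank ker ∂_1 − rank ∂_2 = (16 − 8) − 5 = 3, and the invariant factors of ∂_2 are all 1, so H_1 ≅ Z^3.
  H_2: rank ker ∂_2 − rank ∂_3 = (5 − 5) − 0 = 0, and there is no ∂_3, so H_2 ≅ 0.

As a check, the Euler characteristic is 10 − 16 + 5 = -1, which agrees with 2 − 3 + 0 = -1.

H_0 = Z^2,  H_1 = Z^3,  H_2 = 0.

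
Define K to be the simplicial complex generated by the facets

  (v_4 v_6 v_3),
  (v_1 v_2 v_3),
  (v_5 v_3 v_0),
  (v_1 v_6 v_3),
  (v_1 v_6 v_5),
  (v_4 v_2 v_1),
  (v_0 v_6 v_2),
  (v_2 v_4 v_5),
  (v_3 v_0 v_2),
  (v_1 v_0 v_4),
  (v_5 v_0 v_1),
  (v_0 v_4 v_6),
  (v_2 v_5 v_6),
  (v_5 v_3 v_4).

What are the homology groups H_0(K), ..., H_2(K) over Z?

H_0 ≅ Z,  H_1 ≅ Z^2,  H_2 ≅ Z.

Order the vertices as v_0 < v_1 < v_2 < v_3 < v_4 < v_5 < v_6. Listing each simplex with vertices in this order, K has dimension 2 with simplices:

  0-simplices (7): [v_0], [v_1], [v_2], [v_3], [v_4], [v_5], [v_6]
  1-simplices (21): (21 of them)
  2-simplices (14): (14 of them)

Hence C_0 ≅ Z^7, C_1 ≅ Z^21, C_2 ≅ Z^14.

∂_1: C_1 → C_0 is given by ∂[p,q] = [q] − [p].
The 7×21 boundary matrix has rank 6 and Smith normal form diag(1,1,1,1,1,1).

The boundary map ∂_2: C_2 → C_1 sends each 2-simplex [p,q,r] to [q,r] − [p,r] + [p,q]. For instance
  ∂[v_1,v_2,v_3] = [v_2,v_3] − [v_1,v_3] + [v_1,v_2],
  ∂[v_0,v_3,v_5] = [v_3,v_5] − [v_0,v_5] + [v_0,v_3].
The resulting 21×14 matrix has rank 13, and its Smith normal form has invariant factors (1,1,1,1,1,1,1,1,1,1,1,1,1).

From H_k ≅ ker(∂_k) / im(∂_{k+1}) we obtain:

  H_0: rank C_0 − rank ∂_1 = 7 − 6 = 1, and the invariant factors of ∂_1 are all 1, so H_0 ≅ Z.
  H_1: rank ker ∂_1 − rank ∂_2 = (21 − 6) − 13 = 2, and the invariant factors of ∂_2 are all 1, so H_1 ≅ Z^2.
  H_2: rank ker ∂_2 − rank ∂_3 = (14 − 13) − 0 = 1, and there is no ∂_3, so H_2 ≅ Z.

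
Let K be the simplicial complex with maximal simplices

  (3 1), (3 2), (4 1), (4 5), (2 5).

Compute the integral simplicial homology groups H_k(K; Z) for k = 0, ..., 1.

Fix the vertex order 1 < 2 < 3 < 4 < 5 and write every simplex with vertices in increasing order. Then dim K = 1 and the simplices of K are:

  0-simplices (5): [1], [2], [3], [4], [5]
  1-simplices (5): [1,3], [1,4], [2,3], [2,5], [4,5]

so the chain groups are C_0 ≅ Z^5, C_1 ≅ Z^5.

∂_1: C_1 → C_0 is given by ∂[p,q] = [q] − [p]. For instance
  ∂[2,5] = [5] − [2].
As a 5×5 matrix over Z this has rank 4, with invariant factors (1,1,1,1).

Reading off H_k = ker ∂_k / im ∂_{k+1}:

  H_0: rank C_0 − rank ∂_1 = 5 − 4 = 1, and the invariant factors of ∂_1 are all 1, so H_0 ≅ Z.
  H_1: rank ker ∂_1 − rank ∂_2 = (5 − 4) − 0 = 1, and there is no ∂_2, so H_1 ≅ Z.

As a check, the Euler characteristic is 5 − 5 = 0, which agrees with 1 − 1 = 0.
(K is a triangulation of the circle S^1.)

H_0 ≅ Z,  H_1 ≅ Z.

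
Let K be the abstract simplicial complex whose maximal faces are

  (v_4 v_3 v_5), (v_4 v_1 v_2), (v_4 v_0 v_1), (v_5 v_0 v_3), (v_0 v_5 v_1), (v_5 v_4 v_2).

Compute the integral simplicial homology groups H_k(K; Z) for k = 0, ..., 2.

Order the vertices as v_0 < v_1 < v_2 < v_3 < v_4 < v_5. Listing each simplex with vertices in this order, K has dimension 2 with simplices:

  0-simplices (6): [v_0], [v_1], [v_2], [v_3], [v_4], [v_5]
  1-simplices (12): [v_0,v_1], [v_0,v_3], [v_0,v_4], [v_0,v_5], [v_1,v_2], [v_1,v_4], [v_1,v_5], [v_2,v_4], [v_2,v_5], [v_3,v_4], [v_3,v_5], [v_4,v_5]
  2-simplices (6): [v_0,v_1,v_4], [v_0,v_1,v_5], [v_0,v_3,v_5], [v_1,v_2,v_4], [v_2,v_4,v_5], [v_3,v_4,v_5]

Hence C_0 ≅ Z^6, C_1 ≅ Z^12, C_2 ≅ Z^6.

The boundary map ∂_1: C_1 → C_0 maps an edge to its endpoints' difference, ∂[p,q] = q − p. For instance
  ∂[v_0,v_5] = [v_5] − [v_0].
As a 6×12 matrix over Z this has rank 5, with invariant factors (1,1,1,1,1).

∂_2: C_2 → C_1 acts by ∂[p,q,r] = [q,r] − [p,r] + [p,q]. For instance
  ∂[v_0,v_3,v_5] = [v_3,v_5] − [v_0,v_5] + [v_0,v_3],
  ∂[v_0,v_1,v_5] = [v_1,v_5] − [v_0,v_5] + [v_0,v_1].
This gives a 12×6 integer matrix of rank 6; reducing to Smith normal form yields diagonal entries (1,1,1,1,1,1).

From H_k ≅ ker(∂_k) / im(∂_{k+1}) we obtain:

  H_0: rank C_0 − rank ∂_1 = 6 − 5 = 1, and the invariant factors of ∂_1 are all 1, so H_0 ≅ Z.
  H_1: rank ker ∂_1 − rank ∂_2 = (12 − 5) − 6 = 1, and the invariant factors of ∂_2 are all 1, so H_1 ≅ Z.
  H_2: rank ker ∂_2 − rank ∂_3 = (6 − 6) − 0 = 0, and there is no ∂_3, so H_2 ≅ 0.

As a check, the Euler characteristic is 6 − 12 + 6 = 0, which agrees with 1 − 1 + 0 = 0.

H_0 ≅ Z,  H_1 ≅ Z,  H_2 = 0.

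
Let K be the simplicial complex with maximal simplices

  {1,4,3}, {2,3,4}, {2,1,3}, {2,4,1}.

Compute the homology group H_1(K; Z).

H_1 = 0.

We work with the vertex ordering 1 < 2 < 3 < 4. The simplices of K, each written with vertices in increasing order, are:

  0-simplices (4): [1], [2], [3], [4]
  1-simplices (6): [1,2], [1,3], [1,4], [2,3], [2,4], [3,4]
  2-simplices (4): [1,2,3], [1,2,4], [1,3,4], [2,3,4]

giving chain groups C_0 ≅ Z^4, C_1 ≅ Z^6, C_2 ≅ Z^4.

The boundary map ∂_1: C_1 → C_0 sends each edge [p,q] (with p < q) to q − p. For instance
  ∂[3,4] = [4] − [3].
As a 4×6 matrix over Z this has rank 3, with invariant factors (1,1,1).

Boundary ∂_2: C_2 → C_1 acts by ∂[p,q,r] = [q,r] − [p,r] + [p,q]. For instance
  ∂[1,2,4] = [2,4] − [1,4] + [1,2],
  ∂[1,3,4] = [3,4] − [1,4] + [1,3].
The 6×4 boundary matrix has rank 3 and Smith normal form diag(1,1,1).

Computing H_k = (kernel of ∂_k) / (image of ∂_{k+1}):

  H_1: rank ker ∂_1 − rank ∂_2 = (6 − 3) − 3 = 0, and the invariant factors of ∂_2 are all 1, so H_1 ≅ 0.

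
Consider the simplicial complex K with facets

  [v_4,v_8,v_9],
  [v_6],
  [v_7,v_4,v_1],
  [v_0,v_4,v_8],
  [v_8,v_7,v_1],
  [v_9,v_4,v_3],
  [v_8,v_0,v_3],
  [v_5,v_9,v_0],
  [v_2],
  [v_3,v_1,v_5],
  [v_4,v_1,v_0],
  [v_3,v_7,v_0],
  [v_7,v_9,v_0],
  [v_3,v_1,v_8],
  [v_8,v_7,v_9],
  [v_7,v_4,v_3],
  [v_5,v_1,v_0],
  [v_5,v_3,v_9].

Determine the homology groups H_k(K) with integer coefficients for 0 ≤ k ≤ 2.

H_0 = Z^3,  H_1 = Z^2,  H_2 = Z.

Fix the vertex order v_0 < v_1 < v_2 < v_3 < v_4 < v_5 < v_6 < v_7 < v_8 < v_9 and write every simplex with vertices in increasing order. Then dim K = 2 and the simplices of K are:

  0-simplices (10): [v_0], [v_1], [v_2], [v_3], [v_4], [v_5], [v_6], [v_7], [v_8], [v_9]
  1-simplices (24): (24 of them)
  2-simplices (16): (16 of them)

giving chain groups C_0 ≅ Z^10, C_1 ≅ Z^24, C_2 ≅ Z^16.

The boundary map ∂_1: C_1 → C_0 maps an edge to its endpoints' difference, ∂[p,q] = q − p.
This gives a 10×24 integer matrix of rank 7; reducing to Smith normal form yields diagonal entries (1,1,1,1,1,1,1).

Boundary ∂_2: C_2 → C_1 sends each 2-simplex [p,q,r] to [q,r] − [p,r] + [p,q]. For instance
  ∂[v_7,v_8,v_9] = [v_8,v_9] − [v_7,v_9] + [v_7,v_8],
  ∂[v_4,v_8,v_9] = [v_8,v_9] − [v_4,v_9] + [v_4,v_8].
This gives a 24×16 integer matrix of rank 15; reducing to Smith normal form yields diagonal entries (1,1,1,1,1,1,1,1,1,1,1,1,1,1,1).

Now H_k = ker ∂_k / im ∂_{k+1}, so:

  H_0: rank C_0 − rank ∂_1 = 10 − 7 = 3, and the invariant factors of ∂_1 are all 1, so H_0 ≅ Z^3.
  H_1: rank ker ∂_1 − rank ∂_2 = (24 − 7) − 15 = 2, and the invariant factors of ∂_2 are all 1, so H_1 ≅ Z^2.
  H_2: rank ker ∂_2 − rank ∂_3 = (16 − 15) − 0 = 1, and there is no ∂_3, so H_2 ≅ Z.

(K is a triangulation of the disjoint union of the torus T^2 and a set of 2 points.)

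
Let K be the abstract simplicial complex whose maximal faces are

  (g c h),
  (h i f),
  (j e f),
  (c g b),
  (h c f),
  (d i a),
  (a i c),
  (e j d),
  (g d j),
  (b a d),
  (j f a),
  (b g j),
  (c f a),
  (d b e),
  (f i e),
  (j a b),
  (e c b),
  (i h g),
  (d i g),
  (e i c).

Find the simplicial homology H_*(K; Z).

Order the vertices as a < b < c < d < e < f < g < h < i < j. Listing each simplex with vertices in this order, K has dimension 2 with simplices:

  0-simplices (10): a, b, c, d, e, f, g, h, i, j
  1-simplices (30): ab, ac, ad, af, ai, aj, bc, bd, be, bg, bj, ce, cf, cg, ch, ci, de, dg, di, dj, ef, ei, ej, fh, fi, fj, gh, gi, gj, hi
  2-simplices (20): abd, abj, acf, aci, adi, afj, bce, bcg, bde, bgj, cei, cfh, cgh, dej, dgi, dgj, efi, efj, fhi, ghi

giving chain groups C_0 ≅ Z^10, C_1 ≅ Z^30, C_2 ≅ Z^20.

The boundary map ∂_1: C_1 → C_0 sends each edge [p,q] (with p < q) to q − p. For instance
  ∂ad = d − a.
As a 10×30 matrix over Z this has rank 9, with invariant factors (1,1,1,1,1,1,1,1,1).

∂_2: C_2 → C_1 acts by ∂[p,q,r] = [q,r] − [p,r] + [p,q]. For instance
  ∂dgj = gj − dj + dg,
  ∂bgj = gj − bj + bg.
The resulting 30×20 matrix has rank 20, and its Smith normal form has invariant factors (1,1,1,1,1,1,1,1,1,1,1,1,1,1,1,1,1,1,1,2).

Reading off H_k = ker ∂_k / im ∂_{k+1}:

  H_0: rank C_0 − rank ∂_1 = 10 − 9 = 1, and the invariant factors of ∂_1 are all 1, so H_0 ≅ Z.
  H_1: rank ker ∂_1 − rank ∂_2 = (30 − 9) − 20 = 1, and ∂_2 has invariant factor 2 > 1, so H_1 ≅ Z × Z/2.
  H_2: rank ker ∂_2 − rank ∂_3 = (20 − 20) − 0 = 0, and there is no ∂_3, so H_2 ≅ 0.

As a check, the Euler characteristic is 10 − 30 + 20 = 0, which agrees with 1 − 1 + 0 = 0.

H_0 = Z,  H_1 = Z × Z/2,  H_2 = 0.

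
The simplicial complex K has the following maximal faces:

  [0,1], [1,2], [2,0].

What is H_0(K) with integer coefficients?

H_0 ≅ Z.

Fix the vertex order 0 < 1 < 2 and write every simplex with vertices in increasing order. Then dim K = 1 and the simplices of K are:

  0-simplices (3): [0], [1], [2]
  1-simplices (3): [0,1], [0,2], [1,2]

so the chain groups are C_0 ≅ Z^3, C_1 ≅ Z^3.

Boundary ∂_1: C_1 → C_0 is given by ∂[p,q] = [q] − [p].
As a 3×3 matrix over Z this has rank 2, with invariant factors (1,1).

Reading off H_k = ker ∂_k / im ∂_{k+1}:

  H_0: rank C_0 − rank ∂_1 = 3 − 2 = 1, and the invariant factors of ∂_1 are all 1, so H_0 = Z.

(K is a triangulation of the circle S^1.)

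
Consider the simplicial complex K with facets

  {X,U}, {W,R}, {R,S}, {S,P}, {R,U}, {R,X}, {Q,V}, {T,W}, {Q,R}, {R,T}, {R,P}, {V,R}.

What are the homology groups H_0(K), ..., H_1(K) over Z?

Order the vertices as P < Q < R < S < T < U < V < W < X. Listing each simplex with vertices in this order, K has dimension 1 with simplices:

  0-simplices (9): P, Q, R, S, T, U, V, W, X
  1-simplices (12): PR, PS, QR, QV, RS, RT, RU, RV, RW, RX, TW, UX

giving chain groups C_0 ≅ Z^9, C_1 ≅ Z^12.

∂_1: C_1 → C_0 sends each edge [p,q] (with p < q) to q − p.
The resulting 9×12 matrix has rank 8, and its Smith normal form has invariant factors (1,1,1,1,1,1,1,1).

From H_k ≅ ker(∂_k) / im(∂_{k+1}) we obtain:

  H_0: rank C_0 − rank ∂_1 = 9 − 8 = 1, and the invariant factors of ∂_1 are all 1, so H_0 = Z.
  H_1: rank ker ∂_1 − rank ∂_2 = (12 − 8) − 0 = 4, and there is no ∂_2, so H_1 = Z^4.

As a check, the Euler characteristic is 9 − 12 = -3, which agrees with 1 − 4 = -3.

H_0 ≅ Z,  H_1 ≅ Z^4.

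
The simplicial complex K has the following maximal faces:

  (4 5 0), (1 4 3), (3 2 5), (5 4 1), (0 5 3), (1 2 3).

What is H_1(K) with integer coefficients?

Take the total order 0 < 1 < 2 < 3 < 4 < 5 on the vertex set. Then K (dimension 2) consists of the simplices:

  0-simplices (6): [0], [1], [2], [3], [4], [5]
  1-simplices (12): [0,3], [0,4], [0,5], [1,2], [1,3], [1,4], [1,5], [2,3], [2,5], [3,4], [3,5], [4,5]
  2-simplices (6): [0,3,5], [0,4,5], [1,2,3], [1,3,4], [1,4,5], [2,3,5]

Hence C_0 ≅ Z^6, C_1 ≅ Z^12, C_2 ≅ Z^6.

∂_1: C_1 → C_0 is given by ∂[p,q] = [q] − [p].
As a 6×12 matrix over Z this has rank 5, with invariant factors (1,1,1,1,1).

Boundary ∂_2: C_2 → C_1 acts by ∂[p,q,r] = [q,r] − [p,r] + [p,q]. For instance
  ∂[0,4,5] = [4,5] − [0,5] + [0,4],
  ∂[2,3,5] = [3,5] − [2,5] + [2,3].
As a 12×6 matrix over Z this has rank 6, with invariant factors (1,1,1,1,1,1).

Computing H_k = (kernel of ∂_k) / (image of ∂_{k+1}):

  H_1: rank ker ∂_1 − rank ∂_2 = (12 − 5) − 6 = 1, and the invariant factors of ∂_2 are all 1, so H_1 ≅ Z.

H_1 ≅ Z.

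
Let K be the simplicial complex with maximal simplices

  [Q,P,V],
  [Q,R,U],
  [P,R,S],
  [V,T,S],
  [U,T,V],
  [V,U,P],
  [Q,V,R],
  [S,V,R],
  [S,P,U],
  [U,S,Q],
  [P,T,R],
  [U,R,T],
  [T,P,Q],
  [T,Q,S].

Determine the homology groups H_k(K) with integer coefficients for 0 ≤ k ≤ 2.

K has 7 vertices, 21 edges, 14 triangles.
rank ∂_0 = 0, rank ∂_1 = 6 ⇒ b_0 = 7 − 0 − 6 = 1; all invariant factors of ∂_1 are 1 so no torsion. So H_0 ≅ Z.
rank ∂_1 = 6, rank ∂_2 = 13 ⇒ b_1 = 21 − 6 − 13 = 2; all invariant factors of ∂_2 are 1 so no torsion. So H_1 ≅ Z^2.
rank ∂_2 = 13, rank ∂_3 = 0 ⇒ b_2 = 14 − 13 − 0 = 1. So H_2 ≅ Z.

H_0 = Z,  H_1 = Z^2,  H_2 = Z.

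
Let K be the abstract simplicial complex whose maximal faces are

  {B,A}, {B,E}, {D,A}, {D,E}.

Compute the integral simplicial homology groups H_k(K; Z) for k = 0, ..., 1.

Order the vertices as A < B < D < E. Listing each simplex with vertices in this order, K has dimension 1 with simplices:

  0-simplices (4): A, B, D, E
  1-simplices (4): AB, AD, BE, DE

giving chain groups C_0 ≅ Z^4, C_1 ≅ Z^4.

∂_1: C_1 → C_0 sends each edge [p,q] (with p < q) to q − p.
This gives a 4×4 integer matrix of rank 3; reducing to Smith normal form yields diagonal entries (1,1,1).

Reading off H_k = ker ∂_k / im ∂_{k+1}:

  H_0: rank C_0 − rank ∂_1 = 4 − 3 = 1, and the invariant factors of ∂_1 are all 1, so H_0 = Z.
  H_1: rank ker ∂_1 − rank ∂_2 = (4 − 3) − 0 = 1, and there is no ∂_2, so H_1 = Z.

As a check, the Euler characteristic is 4 − 4 = 0, which agrees with 1 − 1 = 0.
(K is a triangulation of the circle S^1.)

H_0 = Z,  H_1 = Z.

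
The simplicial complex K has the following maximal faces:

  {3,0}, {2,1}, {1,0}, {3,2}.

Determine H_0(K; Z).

K has 4 vertices, 4 edges.
rank ∂_0 = 0, rank ∂_1 = 3 ⇒ b_0 = 4 − 0 − 3 = 1; all invariant factors of ∂_1 are 1 so no torsion. So H_0 = Z.

H_0 = Z.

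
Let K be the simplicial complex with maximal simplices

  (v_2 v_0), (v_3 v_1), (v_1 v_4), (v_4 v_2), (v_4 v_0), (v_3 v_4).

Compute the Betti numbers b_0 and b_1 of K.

b_0 = 1, b_1 = 2.

K has 5 vertices, 6 edges.
rank ∂_0 = 0, rank ∂_1 = 4 ⇒ b_0 = 5 − 0 − 4 = 1; all invariant factors of ∂_1 are 1 so no torsion. So H_0 = Z.
rank ∂_1 = 4, rank ∂_2 = 0 ⇒ b_1 = 6 − 4 − 0 = 2. So H_1 = Z^2.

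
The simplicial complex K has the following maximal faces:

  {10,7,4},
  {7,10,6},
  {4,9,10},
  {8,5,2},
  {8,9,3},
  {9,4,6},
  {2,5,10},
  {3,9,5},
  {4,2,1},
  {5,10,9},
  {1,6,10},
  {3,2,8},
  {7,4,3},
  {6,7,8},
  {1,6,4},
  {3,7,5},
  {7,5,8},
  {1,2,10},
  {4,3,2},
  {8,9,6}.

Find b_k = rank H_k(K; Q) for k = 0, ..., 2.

Fix the vertex order 1 < 2 < 3 < 4 < 5 < 6 < 7 < 8 < 9 < 10 and write every simplex with vertices in increasing order. Then dim K = 2 and the simplices of K are:

  0-simplices (10): [1], [2], [3], [4], [5], [6], [7], [8], [9], [10]
  1-simplices (30): (30 of them)
  2-simplices (20): (20 of them)

Hence C_0 ≅ Z^10, C_1 ≅ Z^30, C_2 ≅ Z^20.

Boundary ∂_1: C_1 → C_0 is given by ∂[p,q] = [q] − [p]. For instance
  ∂[4,9] = [9] − [4].
As a 10×30 matrix over Z this has rank 9, with invariant factors (1,1,1,1,1,1,1,1,1).

Boundary ∂_2: C_2 → C_1 sends each 2-simplex [p,q,r] to [q,r] − [p,r] + [p,q]. For instance
  ∂[4,7,10] = [7,10] − [4,10] + [4,7],
  ∂[2,5,10] = [5,10] − [2,10] + [2,5].
As a 30×20 matrix over Z this has rank 20, with invariant factors (1,1,1,1,1,1,1,1,1,1,1,1,1,1,1,1,1,1,1,2).

Computing H_k = (kernel of ∂_k) / (image of ∂_{k+1}):

  H_0: rank C_0 − rank ∂_1 = 10 − 9 = 1, and the invariant factors of ∂_1 are all 1, so H_0 = Z.
  H_1: rank ker ∂_1 − rank ∂_2 = (30 − 9) − 20 = 1, and ∂_2 has invariant factor 2 > 1, so H_1 = Z ⊕ Z/2Z.
  H_2: rank ker ∂_2 − rank ∂_3 = (20 − 20) − 0 = 0, and there is no ∂_3, so H_2 = 0.

As a check, the Euler characteristic is 10 − 30 + 20 = 0, which agrees with 1 − 1 + 0 = 0.
(K is a triangulation of the Klein bottle.)

Hence the Betti numbers are b_0 = 1, b_1 = 1, b_2 = 0.

b_0 = 1, b_1 = 1, b_2 = 0.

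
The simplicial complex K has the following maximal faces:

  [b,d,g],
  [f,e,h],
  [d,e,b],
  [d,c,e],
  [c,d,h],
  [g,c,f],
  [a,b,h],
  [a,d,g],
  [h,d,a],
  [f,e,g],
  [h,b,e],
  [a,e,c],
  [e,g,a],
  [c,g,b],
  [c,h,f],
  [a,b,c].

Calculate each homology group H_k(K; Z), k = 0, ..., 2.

H_0 ≅ Z,  H_1 ≅ Z^2,  H_2 ≅ Z.

Order the vertices as a < b < c < d < e < f < g < h. Listing each simplex with vertices in this order, K has dimension 2 with simplices:

  0-simplices (8): a, b, c, d, e, f, g, h
  1-simplices (24): ab, ac, ad, ae, ag, ah, bc, bd, be, bg, bh, cd, ce, cf, cg, ch, de, dg, dh, ef, eg, eh, fg, fh
  2-simplices (16): abc, abh, ace, adg, adh, aeg, bcg, bde, bdg, beh, cde, cdh, cfg, cfh, efg, efh

Hence C_0 ≅ Z^8, C_1 ≅ Z^24, C_2 ≅ Z^16.

∂_1: C_1 → C_0 maps an edge to its endpoints' difference, ∂[p,q] = q − p. For instance
  ∂ae = e − a.
The 8×24 boundary matrix has rank 7 and Smith normal form diag(1,1,1,1,1,1,1).

∂_2: C_2 → C_1 maps a triangle to the signed sum of its edges. For instance
  ∂aeg = eg − ag + ae,
  ∂cdh = dh − ch + cd.
The 24×16 boundary matrix has rank 15 and Smith normal form diag(1,1,1,1,1,1,1,1,1,1,1,1,1,1,1).

From H_k ≅ ker(∂_k) / im(∂_{k+1}) we obtain:

  H_0: rank C_0 − rank ∂_1 = 8 − 7 = 1, and the invariant factors of ∂_1 are all 1, so H_0 = Z.
  H_1: rank ker ∂_1 − rank ∂_2 = (24 − 7) − 15 = 2, and the invariant factors of ∂_2 are all 1, so H_1 = Z^2.
  H_2: rank ker ∂_2 − rank ∂_3 = (16 − 15) − 0 = 1, and there is no ∂_3, so H_2 = Z.

As a check, the Euler characteristic is 8 − 24 + 16 = 0, which agrees with 1 − 2 + 1 = 0.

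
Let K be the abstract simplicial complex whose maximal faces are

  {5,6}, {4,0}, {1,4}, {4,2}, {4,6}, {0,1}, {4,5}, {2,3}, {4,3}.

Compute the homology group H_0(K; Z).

Fix the vertex order 0 < 1 < 2 < 3 < 4 < 5 < 6 and write every simplex with vertices in increasing order. Then dim K = 1 and the simplices of K are:

  0-simplices (7): [0], [1], [2], [3], [4], [5], [6]
  1-simplices (9): [0,1], [0,4], [1,4], [2,3], [2,4], [3,4], [4,5], [4,6], [5,6]

Hence C_0 ≅ Z^7, C_1 ≅ Z^9.

Boundary ∂_1: C_1 → C_0 sends each edge [p,q] (with p < q) to q − p.
As a 7×9 matrix over Z this has rank 6, with invariant factors (1,1,1,1,1,1).

From H_k ≅ ker(∂_k) / im(∂_{k+1}) we obtain:

  H_0: rank C_0 − rank ∂_1 = 7 − 6 = 1, and the invariant factors of ∂_1 are all 1, so H_0 = Z.

(K is a triangulation of a wedge of 3 circles.)

H_0 = Z.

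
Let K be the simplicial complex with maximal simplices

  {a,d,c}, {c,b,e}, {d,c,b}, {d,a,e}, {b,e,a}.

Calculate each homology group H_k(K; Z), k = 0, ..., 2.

Take the total order a < b < c < d < e on the vertex set. Then K (dimension 2) consists of the simplices:

  0-simplices (5): a, b, c, d, e
  1-simplices (10): ab, ac, ad, ae, bc, bd, be, cd, ce, de
  2-simplices (5): abe, acd, ade, bcd, bce

Hence C_0 ≅ Z^5, C_1 ≅ Z^10, C_2 ≅ Z^5.

The boundary map ∂_1: C_1 → C_0 sends each edge [p,q] (with p < q) to q − p.
The resulting 5×10 matrix has rank 4, and its Smith normal form has invariant factors (1,1,1,1).

Boundary ∂_2: C_2 → C_1 maps a triangle to the signed sum of its edges. For instance
  ∂bcd = cd − bd + bc,
  ∂abe = be − ae + ab.
This gives a 10×5 integer matrix of rank 5; reducing to Smith normal form yields diagonal entries (1,1,1,1,1).

Computing H_k = (kernel of ∂_k) / (image of ∂_{k+1}):

  H_0: rank C_0 − rank ∂_1 = 5 − 4 = 1, and the invariant factors of ∂_1 are all 1, so H_0 = Z.
  H_1: rank ker ∂_1 − rank ∂_2 = (10 − 4) − 5 = 1, and the invariant factors of ∂_2 are all 1, so H_1 = Z.
  H_2: rank ker ∂_2 − rank ∂_3 = (5 − 5) − 0 = 0, and there is no ∂_3, so H_2 = 0.

(K is a triangulation of the Möbius band.)

H_0 = Z,  H_1 = Z,  H_2 = 0.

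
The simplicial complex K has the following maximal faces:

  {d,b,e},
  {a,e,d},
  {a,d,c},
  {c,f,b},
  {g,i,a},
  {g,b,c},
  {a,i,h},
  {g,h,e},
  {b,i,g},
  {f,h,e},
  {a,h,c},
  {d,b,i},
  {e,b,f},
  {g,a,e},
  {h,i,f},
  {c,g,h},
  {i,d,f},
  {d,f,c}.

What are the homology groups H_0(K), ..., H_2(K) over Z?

Take the total order a < b < c < d < e < f < g < h < i on the vertex set. Then K (dimension 2) consists of the simplices:

  0-simplices (9): a, b, c, d, e, f, g, h, i
  1-simplices (27): ac, ad, ae, ag, ah, ai, bc, bd, be, bf, bg, bi, cd, cf, cg, ch, de, df, di, ef, eg, eh, fh, fi, gh, gi, hi
  2-simplices (18): acd, ach, ade, aeg, agi, ahi, bcf, bcg, bde, bdi, bef, bgi, cdf, cgh, dfi, efh, egh, fhi

so the chain groups are C_0 ≅ Z^9, C_1 ≅ Z^27, C_2 ≅ Z^18.

∂_1: C_1 → C_0 is given by ∂[p,q] = [q] − [p].
As a 9×27 matrix over Z this has rank 8, with invariant factors (1,1,1,1,1,1,1,1).

The boundary map ∂_2: C_2 → C_1 acts by ∂[p,q,r] = [q,r] − [p,r] + [p,q]. For instance
  ∂acd = cd − ad + ac,
  ∂ahi = hi − ai + ah.
This gives a 27×18 integer matrix of rank 18; reducing to Smith normal form yields diagonal entries (1,1,1,1,1,1,1,1,1,1,1,1,1,1,1,1,1,2).

Now H_k = ker ∂_k / im ∂_{k+1}, so:

  H_0: rank C_0 − rank ∂_1 = 9 − 8 = 1, and the invariant factors of ∂_1 are all 1, so H_0 ≅ Z.
  H_1: rank ker ∂_1 − rank ∂_2 = (27 − 8) − 18 = 1, and ∂_2 has invariant factor 2 > 1, so H_1 ≅ Z ⊕ Z/2.
  H_2: rank ker ∂_2 − rank ∂_3 = (18 − 18) − 0 = 0, and there is no ∂_3, so H_2 ≅ 0.

As a check, the Euler characteristic is 9 − 27 + 18 = 0, which agrees with 1 − 1 + 0 = 0.

H_0 = Z,  H_1 = Z ⊕ Z/2,  H_2 = 0.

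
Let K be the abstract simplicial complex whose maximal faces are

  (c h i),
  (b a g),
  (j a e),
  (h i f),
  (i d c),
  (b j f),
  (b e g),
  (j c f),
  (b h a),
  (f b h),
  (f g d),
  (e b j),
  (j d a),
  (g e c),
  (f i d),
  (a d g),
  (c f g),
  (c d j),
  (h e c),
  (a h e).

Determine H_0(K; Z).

K has 10 vertices, 30 edges, 20 triangles.
rank ∂_0 = 0, rank ∂_1 = 9 ⇒ b_0 = 10 − 0 − 9 = 1; all invariant factors of ∂_1 are 1 so no torsion. So H_0 = Z.

H_0 ≅ Z.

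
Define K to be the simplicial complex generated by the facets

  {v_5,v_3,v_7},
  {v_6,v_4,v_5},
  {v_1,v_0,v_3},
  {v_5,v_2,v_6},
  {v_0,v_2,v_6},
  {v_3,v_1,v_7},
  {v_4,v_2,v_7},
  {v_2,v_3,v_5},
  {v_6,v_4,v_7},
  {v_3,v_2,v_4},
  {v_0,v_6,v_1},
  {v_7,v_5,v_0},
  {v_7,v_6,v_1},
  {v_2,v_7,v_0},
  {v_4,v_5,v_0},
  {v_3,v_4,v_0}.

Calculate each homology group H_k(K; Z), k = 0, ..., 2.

H_0 ≅ Z,  H_1 ≅ Z^2,  H_2 ≅ Z.

Fix the vertex order v_0 < v_1 < v_2 < v_3 < v_4 < v_5 < v_6 < v_7 and write every simplex with vertices in increasing order. Then dim K = 2 and the simplices of K are:

  0-simplices (8): [v_0], [v_1], [v_2], [v_3], [v_4], [v_5], [v_6], [v_7]
  1-simplices (24): (24 of them)
  2-simplices (16): (16 of them)

so the chain groups are C_0 ≅ Z^8, C_1 ≅ Z^24, C_2 ≅ Z^16.

The boundary map ∂_1: C_1 → C_0 sends each edge [p,q] (with p < q) to q − p.
This gives a 8×24 integer matrix of rank 7; reducing to Smith normal form yields diagonal entries (1,1,1,1,1,1,1).

Boundary ∂_2: C_2 → C_1 sends each 2-simplex [p,q,r] to [q,r] − [p,r] + [p,q]. For instance
  ∂[v_0,v_1,v_3] = [v_1,v_3] − [v_0,v_3] + [v_0,v_1],
  ∂[v_0,v_5,v_7] = [v_5,v_7] − [v_0,v_7] + [v_0,v_5].
The resulting 24×16 matrix has rank 15, and its Smith normal form has invariant factors (1,1,1,1,1,1,1,1,1,1,1,1,1,1,1).

Computing H_k = (kernel of ∂_k) / (image of ∂_{k+1}):

  H_0: rank C_0 − rank ∂_1 = 8 − 7 = 1, and the invariant factors of ∂_1 are all 1, so H_0 ≅ Z.
  H_1: rank ker ∂_1 − rank ∂_2 = (24 − 7) − 15 = 2, and the invariant factors of ∂_2 are all 1, so H_1 ≅ Z^2.
  H_2: rank ker ∂_2 − rank ∂_3 = (16 − 15) − 0 = 1, and there is no ∂_3, so H_2 ≅ Z.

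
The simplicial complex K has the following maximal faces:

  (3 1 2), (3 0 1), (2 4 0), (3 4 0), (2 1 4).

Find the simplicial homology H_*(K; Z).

H_0 = Z,  H_1 = Z,  H_2 = 0.

Fix the vertex order 0 < 1 < 2 < 3 < 4 and write every simplex with vertices in increasing order. Then dim K = 2 and the simplices of K are:

  0-simplices (5): [0], [1], [2], [3], [4]
  1-simplices (10): [0,1], [0,2], [0,3], [0,4], [1,2], [1,3], [1,4], [2,3], [2,4], [3,4]
  2-simplices (5): [0,1,3], [0,2,4], [0,3,4], [1,2,3], [1,2,4]

giving chain groups C_0 ≅ Z^5, C_1 ≅ Z^10, C_2 ≅ Z^5.

Boundary ∂_1: C_1 → C_0 is given by ∂[p,q] = [q] − [p].
The 5×10 boundary matrix has rank 4 and Smith normal form diag(1,1,1,1).

∂_2: C_2 → C_1 acts by ∂[p,q,r] = [q,r] − [p,r] + [p,q]. For instance
  ∂[0,3,4] = [3,4] − [0,4] + [0,3],
  ∂[0,2,4] = [2,4] − [0,4] + [0,2].
As a 10×5 matrix over Z this has rank 5, with invariant factors (1,1,1,1,1).

Now H_k = ker ∂_k / im ∂_{k+1}, so:

  H_0: rank C_0 − rank ∂_1 = 5 − 4 = 1, and the invariant factors of ∂_1 are all 1, so H_0 = Z.
  H_1: rank ker ∂_1 − rank ∂_2 = (10 − 4) − 5 = 1, and the invariant factors of ∂_2 are all 1, so H_1 = Z.
  H_2: rank ker ∂_2 − rank ∂_3 = (5 − 5) − 0 = 0, and there is no ∂_3, so H_2 = 0.

As a check, the Euler characteristic is 5 − 10 + 5 = 0, which agrees with 1 − 1 + 0 = 0.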